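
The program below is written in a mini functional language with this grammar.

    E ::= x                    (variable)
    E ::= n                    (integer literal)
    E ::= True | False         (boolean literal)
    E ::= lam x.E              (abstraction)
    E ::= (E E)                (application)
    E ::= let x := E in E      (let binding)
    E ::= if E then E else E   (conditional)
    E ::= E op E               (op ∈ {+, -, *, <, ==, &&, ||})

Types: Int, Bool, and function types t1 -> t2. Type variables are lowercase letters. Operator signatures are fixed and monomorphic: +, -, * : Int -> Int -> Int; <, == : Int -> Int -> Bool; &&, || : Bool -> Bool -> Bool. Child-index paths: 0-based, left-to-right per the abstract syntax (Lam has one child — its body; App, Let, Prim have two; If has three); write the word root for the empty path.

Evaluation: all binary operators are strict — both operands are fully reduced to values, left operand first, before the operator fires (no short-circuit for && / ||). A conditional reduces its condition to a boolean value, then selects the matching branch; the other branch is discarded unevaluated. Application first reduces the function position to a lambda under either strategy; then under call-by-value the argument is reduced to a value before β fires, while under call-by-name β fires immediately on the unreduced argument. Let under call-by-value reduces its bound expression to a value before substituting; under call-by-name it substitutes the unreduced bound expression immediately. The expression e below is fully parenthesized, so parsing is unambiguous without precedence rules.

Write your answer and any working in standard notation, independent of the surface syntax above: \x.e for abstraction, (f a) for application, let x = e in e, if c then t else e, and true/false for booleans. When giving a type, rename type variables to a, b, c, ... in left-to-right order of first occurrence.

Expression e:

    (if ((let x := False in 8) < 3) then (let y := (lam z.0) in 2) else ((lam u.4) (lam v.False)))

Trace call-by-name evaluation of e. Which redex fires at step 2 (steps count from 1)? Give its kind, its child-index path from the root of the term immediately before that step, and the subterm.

Answer: delta at 0 : (8 < 3)

Derivation:
step 0: (if ((let x = false in 8) < 3) then (let y = (\z.0) in 2) else ((\u.4) (\v.false)))
step 1: [let@0.0] (if (8 < 3) then (let y = (\z.0) in 2) else ((\u.4) (\v.false)))
step 2: [delta@0] (if false then (let y = (\z.0) in 2) else ((\u.4) (\v.false)))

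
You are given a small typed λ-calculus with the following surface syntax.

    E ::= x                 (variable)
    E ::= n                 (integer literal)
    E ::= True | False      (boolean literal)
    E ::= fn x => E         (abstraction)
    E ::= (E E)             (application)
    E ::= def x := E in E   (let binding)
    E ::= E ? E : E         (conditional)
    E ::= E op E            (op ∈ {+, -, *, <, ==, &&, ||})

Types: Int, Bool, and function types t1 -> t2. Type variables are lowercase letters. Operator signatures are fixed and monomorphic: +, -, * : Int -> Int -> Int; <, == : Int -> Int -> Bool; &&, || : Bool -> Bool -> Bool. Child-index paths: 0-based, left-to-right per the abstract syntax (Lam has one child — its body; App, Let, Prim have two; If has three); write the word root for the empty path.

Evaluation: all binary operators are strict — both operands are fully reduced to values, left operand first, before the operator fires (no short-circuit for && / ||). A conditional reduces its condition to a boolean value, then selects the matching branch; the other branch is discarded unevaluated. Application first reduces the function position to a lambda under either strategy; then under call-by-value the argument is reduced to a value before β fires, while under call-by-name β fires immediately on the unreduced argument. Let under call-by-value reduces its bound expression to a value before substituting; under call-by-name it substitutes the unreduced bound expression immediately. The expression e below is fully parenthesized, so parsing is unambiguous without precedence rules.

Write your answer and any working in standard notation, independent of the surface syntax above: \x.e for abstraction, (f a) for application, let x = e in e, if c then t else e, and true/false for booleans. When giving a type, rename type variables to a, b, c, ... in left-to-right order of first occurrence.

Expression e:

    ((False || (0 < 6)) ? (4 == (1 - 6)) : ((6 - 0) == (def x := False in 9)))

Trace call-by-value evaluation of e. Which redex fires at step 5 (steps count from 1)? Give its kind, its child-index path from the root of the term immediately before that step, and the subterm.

Answer: delta at root : (4 == -5)

Working:
step 0: (if (false || (0 < 6)) then (4 == (1 - 6)) else ((6 - 0) == (let x = false in 9)))
step 1: [delta@0.1] (if (false || true) then (4 == (1 - 6)) else ((6 - 0) == (let x = false in 9)))
step 2: [delta@0] (if true then (4 == (1 - 6)) else ((6 - 0) == (let x = false in 9)))
step 3: [if@root] (4 == (1 - 6))
step 4: [delta@1] (4 == -5)
step 5: [delta@root] false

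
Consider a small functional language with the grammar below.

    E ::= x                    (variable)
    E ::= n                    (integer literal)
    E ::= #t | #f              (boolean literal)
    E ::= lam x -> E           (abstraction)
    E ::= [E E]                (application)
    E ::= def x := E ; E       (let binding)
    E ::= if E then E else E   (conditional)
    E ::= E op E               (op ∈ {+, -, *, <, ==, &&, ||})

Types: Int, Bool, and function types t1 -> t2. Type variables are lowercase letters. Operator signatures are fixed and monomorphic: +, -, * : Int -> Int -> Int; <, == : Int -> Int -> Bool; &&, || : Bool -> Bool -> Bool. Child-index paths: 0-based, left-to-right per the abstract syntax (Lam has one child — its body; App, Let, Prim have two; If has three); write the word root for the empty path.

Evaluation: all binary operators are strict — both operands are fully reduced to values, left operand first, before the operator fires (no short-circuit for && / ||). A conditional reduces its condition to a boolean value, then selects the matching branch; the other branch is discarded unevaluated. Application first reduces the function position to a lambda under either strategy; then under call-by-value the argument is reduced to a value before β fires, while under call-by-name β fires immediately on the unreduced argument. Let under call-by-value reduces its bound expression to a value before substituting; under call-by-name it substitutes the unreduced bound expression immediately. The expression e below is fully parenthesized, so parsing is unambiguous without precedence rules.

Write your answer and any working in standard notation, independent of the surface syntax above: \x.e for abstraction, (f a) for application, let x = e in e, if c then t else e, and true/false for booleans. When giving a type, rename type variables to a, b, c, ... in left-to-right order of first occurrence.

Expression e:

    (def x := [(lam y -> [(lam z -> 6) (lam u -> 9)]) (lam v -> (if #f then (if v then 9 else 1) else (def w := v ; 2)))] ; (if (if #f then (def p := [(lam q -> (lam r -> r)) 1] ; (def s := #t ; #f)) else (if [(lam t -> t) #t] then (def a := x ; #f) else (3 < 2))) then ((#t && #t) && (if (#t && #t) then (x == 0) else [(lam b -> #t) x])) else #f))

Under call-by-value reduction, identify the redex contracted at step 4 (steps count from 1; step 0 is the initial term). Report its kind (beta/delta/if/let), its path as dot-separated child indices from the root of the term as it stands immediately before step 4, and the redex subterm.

Derivation:
step 0: (let x = ((\y.((\z.6) (\u.9))) (\v.(if false then (if v then 9 else 1) else (let w = v in 2)))) in (if (if false then (let p = ((\q.(\r.r)) 1) in (let s = true in false)) else (if ((\t.t) true) then (let a = x in false) else (3 < 2))) then ((true && true) && (if (true && true) then (x == 0) else ((\b.true) x))) else false))
step 1: [beta@0] (let x = ((\z.6) (\u.9)) in (if (if false then (let p = ((\q.(\r.r)) 1) in (let s = true in false)) else (if ((\t.t) true) then (let a = x in false) else (3 < 2))) then ((true && true) && (if (true && true) then (x == 0) else ((\b.true) x))) else false))
step 2: [beta@0] (let x = 6 in (if (if false then (let p = ((\q.(\r.r)) 1) in (let s = true in false)) else (if ((\t.t) true) then (let a = x in false) else (3 < 2))) then ((true && true) && (if (true && true) then (x == 0) else ((\b.true) x))) else false))
step 3: [let@root] (if (if false then (let p = ((\q.(\r.r)) 1) in (let s = true in false)) else (if ((\t.t) true) then (let a = 6 in false) else (3 < 2))) then ((true && true) && (if (true && true) then (6 == 0) else ((\b.true) 6))) else false)
step 4: [if@0] (if (if ((\t.t) true) then (let a = 6 in false) else (3 < 2)) then ((true && true) && (if (true && true) then (6 == 0) else ((\b.true) 6))) else false)

Answer: if at 0 : (if false then (let p = ((\q.(\r.r)) 1) in (let s = true in false)) else (if ((\t.t) true) then (let a = 6 in false) else (3 < 2)))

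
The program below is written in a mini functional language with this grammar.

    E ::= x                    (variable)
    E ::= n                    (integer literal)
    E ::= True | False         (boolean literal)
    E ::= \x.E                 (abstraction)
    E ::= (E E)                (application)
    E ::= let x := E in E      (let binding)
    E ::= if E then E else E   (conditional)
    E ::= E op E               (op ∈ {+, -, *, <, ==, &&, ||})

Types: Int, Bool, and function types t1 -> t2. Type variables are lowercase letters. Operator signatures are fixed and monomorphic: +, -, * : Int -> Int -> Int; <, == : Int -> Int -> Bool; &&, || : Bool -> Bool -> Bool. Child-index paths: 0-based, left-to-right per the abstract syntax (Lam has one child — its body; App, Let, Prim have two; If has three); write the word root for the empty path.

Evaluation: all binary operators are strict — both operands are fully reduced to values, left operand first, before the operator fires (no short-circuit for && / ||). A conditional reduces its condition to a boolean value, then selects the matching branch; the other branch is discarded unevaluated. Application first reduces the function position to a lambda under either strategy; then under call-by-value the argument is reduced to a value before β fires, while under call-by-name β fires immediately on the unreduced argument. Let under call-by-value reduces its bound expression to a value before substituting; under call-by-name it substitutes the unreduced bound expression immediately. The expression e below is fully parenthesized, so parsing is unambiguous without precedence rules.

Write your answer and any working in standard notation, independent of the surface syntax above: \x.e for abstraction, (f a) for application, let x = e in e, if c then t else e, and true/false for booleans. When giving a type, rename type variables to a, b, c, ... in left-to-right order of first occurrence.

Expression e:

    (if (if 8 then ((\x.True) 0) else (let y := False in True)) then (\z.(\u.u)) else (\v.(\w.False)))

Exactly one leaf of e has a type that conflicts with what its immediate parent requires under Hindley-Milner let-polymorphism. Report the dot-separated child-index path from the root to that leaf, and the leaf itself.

Answer: 0.0 : 8

Trace:
  unify Int ~ Bool
  FAIL: mismatch Int ~ Bool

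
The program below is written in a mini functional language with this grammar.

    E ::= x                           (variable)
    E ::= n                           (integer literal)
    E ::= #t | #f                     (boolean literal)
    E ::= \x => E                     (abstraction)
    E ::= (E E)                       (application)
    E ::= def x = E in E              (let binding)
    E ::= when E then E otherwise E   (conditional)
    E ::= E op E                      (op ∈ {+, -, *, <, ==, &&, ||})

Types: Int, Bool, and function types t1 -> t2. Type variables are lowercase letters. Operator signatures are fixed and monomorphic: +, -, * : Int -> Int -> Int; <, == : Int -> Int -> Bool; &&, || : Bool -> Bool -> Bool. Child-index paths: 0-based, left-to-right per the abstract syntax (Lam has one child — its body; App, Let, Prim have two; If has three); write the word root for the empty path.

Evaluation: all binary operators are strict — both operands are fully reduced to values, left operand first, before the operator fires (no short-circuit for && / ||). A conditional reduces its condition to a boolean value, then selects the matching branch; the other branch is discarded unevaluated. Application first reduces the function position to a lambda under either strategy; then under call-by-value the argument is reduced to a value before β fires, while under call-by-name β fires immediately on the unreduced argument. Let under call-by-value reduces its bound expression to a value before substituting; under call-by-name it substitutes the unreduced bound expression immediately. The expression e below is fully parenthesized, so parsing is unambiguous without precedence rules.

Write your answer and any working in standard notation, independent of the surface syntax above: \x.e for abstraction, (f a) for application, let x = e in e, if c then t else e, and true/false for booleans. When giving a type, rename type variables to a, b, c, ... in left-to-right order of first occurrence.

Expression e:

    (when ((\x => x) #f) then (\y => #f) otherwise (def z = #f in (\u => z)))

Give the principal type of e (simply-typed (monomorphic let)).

Answer: a -> Bool

Trace:
x : a
\x._ : a -> a
  unify a -> a ~ Bool -> b
  unify a ~ Bool
  unify Bool ~ b
_ _ : Bool
  unify Bool ~ Bool
\y._ : c -> Bool
let z : Bool
z : Bool
\u._ : d -> Bool
  unify c -> Bool ~ d -> Bool
  unify c ~ d
  unify Bool ~ Bool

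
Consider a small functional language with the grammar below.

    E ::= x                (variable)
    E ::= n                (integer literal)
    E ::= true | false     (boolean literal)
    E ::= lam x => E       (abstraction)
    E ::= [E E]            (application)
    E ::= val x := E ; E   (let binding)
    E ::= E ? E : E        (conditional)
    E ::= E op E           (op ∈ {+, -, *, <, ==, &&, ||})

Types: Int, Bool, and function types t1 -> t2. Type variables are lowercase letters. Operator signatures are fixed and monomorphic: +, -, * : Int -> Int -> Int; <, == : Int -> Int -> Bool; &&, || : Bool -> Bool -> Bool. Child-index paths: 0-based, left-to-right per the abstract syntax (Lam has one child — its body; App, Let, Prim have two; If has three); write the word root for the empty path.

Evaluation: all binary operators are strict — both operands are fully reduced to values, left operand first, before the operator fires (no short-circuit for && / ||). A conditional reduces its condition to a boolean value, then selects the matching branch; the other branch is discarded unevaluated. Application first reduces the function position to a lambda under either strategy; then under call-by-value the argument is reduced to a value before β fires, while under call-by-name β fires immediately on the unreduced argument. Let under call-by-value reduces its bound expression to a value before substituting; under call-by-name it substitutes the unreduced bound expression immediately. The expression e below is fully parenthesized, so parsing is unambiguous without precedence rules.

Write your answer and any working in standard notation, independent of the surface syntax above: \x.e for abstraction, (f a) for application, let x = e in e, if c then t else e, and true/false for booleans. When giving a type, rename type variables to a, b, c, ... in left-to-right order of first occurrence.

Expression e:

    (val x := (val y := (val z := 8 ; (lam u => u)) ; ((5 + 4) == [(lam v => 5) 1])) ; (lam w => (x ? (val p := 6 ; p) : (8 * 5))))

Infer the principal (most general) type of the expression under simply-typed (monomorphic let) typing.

Answer: a -> Int

Trace:
let z : Int
u : a
\u._ : a -> a
let y : a -> a
  unify Int ~ Int
  unify Int ~ Int
  unify Int ~ Int
\v._ : b -> Int
  unify b -> Int ~ Int -> c
  unify b ~ Int
  unify Int ~ c
_ _ : Int
  unify Int ~ Int
let x : Bool
x : Bool
  unify Bool ~ Bool
let p : Int
p : Int
  unify Int ~ Int
  unify Int ~ Int
  unify Int ~ Int
\w._ : d -> Int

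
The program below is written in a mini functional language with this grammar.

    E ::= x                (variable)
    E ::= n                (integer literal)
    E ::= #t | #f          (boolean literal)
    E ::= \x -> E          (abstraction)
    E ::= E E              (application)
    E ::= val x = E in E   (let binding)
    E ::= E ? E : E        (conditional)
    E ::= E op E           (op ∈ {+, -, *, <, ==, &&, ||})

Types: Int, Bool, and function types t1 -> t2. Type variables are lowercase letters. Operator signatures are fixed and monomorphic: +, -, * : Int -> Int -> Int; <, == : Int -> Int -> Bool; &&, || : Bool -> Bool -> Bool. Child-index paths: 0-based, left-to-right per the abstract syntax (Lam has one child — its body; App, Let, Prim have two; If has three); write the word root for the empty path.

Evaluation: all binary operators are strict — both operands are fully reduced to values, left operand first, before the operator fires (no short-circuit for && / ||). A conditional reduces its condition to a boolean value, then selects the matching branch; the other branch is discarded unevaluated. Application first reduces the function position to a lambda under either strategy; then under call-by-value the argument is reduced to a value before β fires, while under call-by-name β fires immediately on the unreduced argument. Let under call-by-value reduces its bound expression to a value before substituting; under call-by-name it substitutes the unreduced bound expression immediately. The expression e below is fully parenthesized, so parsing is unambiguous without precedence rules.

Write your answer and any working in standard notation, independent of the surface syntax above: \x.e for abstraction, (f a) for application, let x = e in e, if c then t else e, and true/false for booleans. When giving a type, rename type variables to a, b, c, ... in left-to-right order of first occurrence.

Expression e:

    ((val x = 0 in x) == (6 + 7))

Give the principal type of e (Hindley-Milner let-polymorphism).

Working:
let x : Int
x : Int
  unify Int ~ Int
  unify Int ~ Int
  unify Int ~ Int
  unify Int ~ Int

Answer: Bool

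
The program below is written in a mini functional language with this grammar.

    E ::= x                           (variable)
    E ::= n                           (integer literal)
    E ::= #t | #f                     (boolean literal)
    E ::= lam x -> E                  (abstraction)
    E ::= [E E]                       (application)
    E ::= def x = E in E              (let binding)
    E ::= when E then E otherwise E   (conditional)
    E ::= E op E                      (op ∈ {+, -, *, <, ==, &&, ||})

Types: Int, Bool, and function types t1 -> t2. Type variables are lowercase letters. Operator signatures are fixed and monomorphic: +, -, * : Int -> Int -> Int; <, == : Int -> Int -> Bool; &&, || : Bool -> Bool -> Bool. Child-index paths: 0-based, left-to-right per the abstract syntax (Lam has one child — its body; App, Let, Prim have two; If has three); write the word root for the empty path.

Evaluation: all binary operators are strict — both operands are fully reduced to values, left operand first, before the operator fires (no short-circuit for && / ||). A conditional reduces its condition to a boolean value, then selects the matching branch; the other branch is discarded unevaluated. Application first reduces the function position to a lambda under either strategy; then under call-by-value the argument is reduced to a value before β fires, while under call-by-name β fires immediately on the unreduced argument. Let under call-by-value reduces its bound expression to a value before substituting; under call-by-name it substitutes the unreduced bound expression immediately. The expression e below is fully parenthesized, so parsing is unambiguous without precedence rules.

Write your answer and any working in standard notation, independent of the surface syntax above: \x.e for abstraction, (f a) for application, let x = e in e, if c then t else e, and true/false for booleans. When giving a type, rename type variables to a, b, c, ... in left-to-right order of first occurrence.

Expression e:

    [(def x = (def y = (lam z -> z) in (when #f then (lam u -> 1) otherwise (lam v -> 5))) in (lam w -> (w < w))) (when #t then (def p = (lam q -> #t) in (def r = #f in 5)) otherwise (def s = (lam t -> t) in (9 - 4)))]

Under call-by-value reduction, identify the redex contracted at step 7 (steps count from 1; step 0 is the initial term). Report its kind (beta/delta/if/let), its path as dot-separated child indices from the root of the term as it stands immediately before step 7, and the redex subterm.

Answer: beta at root : ((\w.(w < w)) 5)

Working:
step 0: ((let x = (let y = (\z.z) in (if false then (\u.1) else (\v.5))) in (\w.(w < w))) (if true then (let p = (\q.true) in (let r = false in 5)) else (let s = (\t.t) in (9 - 4))))
step 1: [let@0.0] ((let x = (if false then (\u.1) else (\v.5)) in (\w.(w < w))) (if true then (let p = (\q.true) in (let r = false in 5)) else (let s = (\t.t) in (9 - 4))))
step 2: [if@0.0] ((let x = (\v.5) in (\w.(w < w))) (if true then (let p = (\q.true) in (let r = false in 5)) else (let s = (\t.t) in (9 - 4))))
step 3: [let@0] ((\w.(w < w)) (if true then (let p = (\q.true) in (let r = false in 5)) else (let s = (\t.t) in (9 - 4))))
step 4: [if@1] ((\w.(w < w)) (let p = (\q.true) in (let r = false in 5)))
step 5: [let@1] ((\w.(w < w)) (let r = false in 5))
step 6: [let@1] ((\w.(w < w)) 5)
step 7: [beta@root] (5 < 5)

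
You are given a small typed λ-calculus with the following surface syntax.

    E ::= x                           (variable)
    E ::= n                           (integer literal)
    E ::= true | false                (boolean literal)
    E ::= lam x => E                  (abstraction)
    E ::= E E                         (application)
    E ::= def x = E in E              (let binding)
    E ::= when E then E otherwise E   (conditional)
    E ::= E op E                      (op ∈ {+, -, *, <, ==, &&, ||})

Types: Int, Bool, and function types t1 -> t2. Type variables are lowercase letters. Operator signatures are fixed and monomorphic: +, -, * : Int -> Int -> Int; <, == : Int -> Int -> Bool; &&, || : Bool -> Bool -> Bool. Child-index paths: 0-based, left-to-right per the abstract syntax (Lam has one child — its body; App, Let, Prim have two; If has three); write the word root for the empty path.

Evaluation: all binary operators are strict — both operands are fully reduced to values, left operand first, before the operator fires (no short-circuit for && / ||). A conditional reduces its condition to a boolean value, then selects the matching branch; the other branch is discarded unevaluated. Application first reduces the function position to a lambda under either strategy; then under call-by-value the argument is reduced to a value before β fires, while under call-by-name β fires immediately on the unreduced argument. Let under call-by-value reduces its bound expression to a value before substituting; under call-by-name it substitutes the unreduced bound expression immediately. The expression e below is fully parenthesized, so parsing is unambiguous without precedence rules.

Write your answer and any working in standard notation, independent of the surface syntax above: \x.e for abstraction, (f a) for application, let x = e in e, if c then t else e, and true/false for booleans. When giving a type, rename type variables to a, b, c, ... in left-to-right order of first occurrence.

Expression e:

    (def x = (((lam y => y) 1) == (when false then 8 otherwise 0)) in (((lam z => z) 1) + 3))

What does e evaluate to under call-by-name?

Answer: 4

Trace:
step 0: (let x = (((\y.y) 1) == (if false then 8 else 0)) in (((\z.z) 1) + 3))
step 1: [let@root] (((\z.z) 1) + 3)
step 2: [beta@0] (1 + 3)
step 3: [delta@root] 4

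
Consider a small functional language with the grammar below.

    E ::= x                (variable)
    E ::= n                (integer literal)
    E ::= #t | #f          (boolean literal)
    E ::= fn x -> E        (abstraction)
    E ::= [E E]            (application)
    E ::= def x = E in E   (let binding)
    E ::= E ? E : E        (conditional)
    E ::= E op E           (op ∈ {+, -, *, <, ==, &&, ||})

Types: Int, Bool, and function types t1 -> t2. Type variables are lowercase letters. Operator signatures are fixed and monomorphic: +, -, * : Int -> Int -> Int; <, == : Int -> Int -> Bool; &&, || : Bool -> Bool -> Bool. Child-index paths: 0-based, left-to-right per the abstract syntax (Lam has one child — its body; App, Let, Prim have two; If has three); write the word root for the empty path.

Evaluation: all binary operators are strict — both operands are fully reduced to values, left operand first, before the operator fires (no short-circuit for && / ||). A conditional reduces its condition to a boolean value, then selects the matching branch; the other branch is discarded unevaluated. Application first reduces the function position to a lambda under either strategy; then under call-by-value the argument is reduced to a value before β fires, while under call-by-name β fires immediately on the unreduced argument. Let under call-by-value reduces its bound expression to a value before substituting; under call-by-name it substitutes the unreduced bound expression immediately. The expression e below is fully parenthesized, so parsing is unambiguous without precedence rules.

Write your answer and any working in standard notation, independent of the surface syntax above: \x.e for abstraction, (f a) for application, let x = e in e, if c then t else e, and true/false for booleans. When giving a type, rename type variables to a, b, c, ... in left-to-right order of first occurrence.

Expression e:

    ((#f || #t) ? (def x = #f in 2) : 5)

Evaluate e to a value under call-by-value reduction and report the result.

Answer: 2

Derivation:
step 0: (if (false || true) then (let x = false in 2) else 5)
step 1: [delta@0] (if true then (let x = false in 2) else 5)
step 2: [if@root] (let x = false in 2)
step 3: [let@root] 2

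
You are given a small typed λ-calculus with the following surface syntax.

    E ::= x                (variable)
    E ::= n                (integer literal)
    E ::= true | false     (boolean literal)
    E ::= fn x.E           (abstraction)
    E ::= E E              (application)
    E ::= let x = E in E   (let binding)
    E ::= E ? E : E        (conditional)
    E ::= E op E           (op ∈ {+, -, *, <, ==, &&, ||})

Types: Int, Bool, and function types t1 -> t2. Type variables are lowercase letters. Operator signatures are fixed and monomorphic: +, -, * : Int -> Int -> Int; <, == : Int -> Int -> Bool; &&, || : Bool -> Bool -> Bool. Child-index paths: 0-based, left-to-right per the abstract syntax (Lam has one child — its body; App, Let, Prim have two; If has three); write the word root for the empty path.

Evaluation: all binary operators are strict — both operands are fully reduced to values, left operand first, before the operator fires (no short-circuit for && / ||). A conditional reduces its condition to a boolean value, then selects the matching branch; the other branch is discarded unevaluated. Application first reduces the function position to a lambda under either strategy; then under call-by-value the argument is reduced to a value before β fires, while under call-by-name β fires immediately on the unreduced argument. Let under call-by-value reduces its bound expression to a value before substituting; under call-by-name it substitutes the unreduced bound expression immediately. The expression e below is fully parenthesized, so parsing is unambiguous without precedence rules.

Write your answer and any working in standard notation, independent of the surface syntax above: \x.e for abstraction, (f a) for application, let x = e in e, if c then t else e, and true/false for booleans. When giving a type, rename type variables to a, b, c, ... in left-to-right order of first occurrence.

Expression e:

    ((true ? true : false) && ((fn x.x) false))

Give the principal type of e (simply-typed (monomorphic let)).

Answer: Bool

Derivation:
  unify Bool ~ Bool
  unify Bool ~ Bool
  unify Bool ~ Bool
x : a
\x._ : a -> a
  unify a -> a ~ Bool -> b
  unify a ~ Bool
  unify Bool ~ b
_ _ : Bool
  unify Bool ~ Bool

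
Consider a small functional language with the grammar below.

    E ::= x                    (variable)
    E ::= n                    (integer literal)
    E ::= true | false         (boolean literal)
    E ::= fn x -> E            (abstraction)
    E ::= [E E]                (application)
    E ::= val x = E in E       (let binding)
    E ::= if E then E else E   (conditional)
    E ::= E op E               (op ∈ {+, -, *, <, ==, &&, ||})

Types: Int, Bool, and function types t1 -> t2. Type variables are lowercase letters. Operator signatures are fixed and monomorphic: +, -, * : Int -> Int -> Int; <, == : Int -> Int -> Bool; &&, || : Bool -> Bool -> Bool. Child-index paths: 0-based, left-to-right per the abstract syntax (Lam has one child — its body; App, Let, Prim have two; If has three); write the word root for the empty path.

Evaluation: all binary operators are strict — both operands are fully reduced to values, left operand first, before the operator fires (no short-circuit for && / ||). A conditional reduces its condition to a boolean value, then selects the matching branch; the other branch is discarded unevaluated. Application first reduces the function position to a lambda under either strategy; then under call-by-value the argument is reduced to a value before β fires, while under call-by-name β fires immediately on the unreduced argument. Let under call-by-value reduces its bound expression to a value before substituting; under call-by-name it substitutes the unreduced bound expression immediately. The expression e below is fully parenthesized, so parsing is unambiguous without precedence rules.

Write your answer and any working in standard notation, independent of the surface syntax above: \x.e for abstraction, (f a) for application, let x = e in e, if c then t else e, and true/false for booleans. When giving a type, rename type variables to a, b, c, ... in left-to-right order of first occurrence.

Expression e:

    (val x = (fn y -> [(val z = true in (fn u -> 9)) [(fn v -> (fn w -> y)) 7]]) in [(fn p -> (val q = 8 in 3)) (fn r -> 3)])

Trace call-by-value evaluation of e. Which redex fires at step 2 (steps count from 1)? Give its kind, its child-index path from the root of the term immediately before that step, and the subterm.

Trace:
step 0: (let x = (\y.((let z = true in (\u.9)) ((\v.(\w.y)) 7))) in ((\p.(let q = 8 in 3)) (\r.3)))
step 1: [let@root] ((\p.(let q = 8 in 3)) (\r.3))
step 2: [beta@root] (let q = 8 in 3)

Answer: beta at root : ((\p.(let q = 8 in 3)) (\r.3))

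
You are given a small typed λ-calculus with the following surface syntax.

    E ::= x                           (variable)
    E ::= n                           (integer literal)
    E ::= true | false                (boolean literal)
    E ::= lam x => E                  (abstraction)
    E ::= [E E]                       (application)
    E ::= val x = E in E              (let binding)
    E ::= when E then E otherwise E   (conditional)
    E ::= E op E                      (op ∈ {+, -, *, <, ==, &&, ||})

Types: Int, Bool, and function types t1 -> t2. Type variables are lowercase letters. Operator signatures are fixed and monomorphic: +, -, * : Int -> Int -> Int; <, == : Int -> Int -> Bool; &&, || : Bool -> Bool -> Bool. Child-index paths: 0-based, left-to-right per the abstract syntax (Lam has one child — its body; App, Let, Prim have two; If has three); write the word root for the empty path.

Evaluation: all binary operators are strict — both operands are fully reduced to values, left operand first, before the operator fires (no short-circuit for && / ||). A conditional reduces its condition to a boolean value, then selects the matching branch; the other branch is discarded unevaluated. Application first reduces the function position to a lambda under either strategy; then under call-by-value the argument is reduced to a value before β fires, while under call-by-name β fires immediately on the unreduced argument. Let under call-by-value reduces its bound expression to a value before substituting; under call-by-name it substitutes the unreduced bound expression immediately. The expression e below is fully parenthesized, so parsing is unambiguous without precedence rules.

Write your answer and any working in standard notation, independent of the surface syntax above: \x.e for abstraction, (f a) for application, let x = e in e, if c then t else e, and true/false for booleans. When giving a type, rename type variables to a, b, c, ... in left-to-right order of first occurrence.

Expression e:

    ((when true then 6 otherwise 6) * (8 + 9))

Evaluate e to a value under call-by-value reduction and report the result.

Derivation:
step 0: ((if true then 6 else 6) * (8 + 9))
step 1: [if@0] (6 * (8 + 9))
step 2: [delta@1] (6 * 17)
step 3: [delta@root] 102

Answer: 102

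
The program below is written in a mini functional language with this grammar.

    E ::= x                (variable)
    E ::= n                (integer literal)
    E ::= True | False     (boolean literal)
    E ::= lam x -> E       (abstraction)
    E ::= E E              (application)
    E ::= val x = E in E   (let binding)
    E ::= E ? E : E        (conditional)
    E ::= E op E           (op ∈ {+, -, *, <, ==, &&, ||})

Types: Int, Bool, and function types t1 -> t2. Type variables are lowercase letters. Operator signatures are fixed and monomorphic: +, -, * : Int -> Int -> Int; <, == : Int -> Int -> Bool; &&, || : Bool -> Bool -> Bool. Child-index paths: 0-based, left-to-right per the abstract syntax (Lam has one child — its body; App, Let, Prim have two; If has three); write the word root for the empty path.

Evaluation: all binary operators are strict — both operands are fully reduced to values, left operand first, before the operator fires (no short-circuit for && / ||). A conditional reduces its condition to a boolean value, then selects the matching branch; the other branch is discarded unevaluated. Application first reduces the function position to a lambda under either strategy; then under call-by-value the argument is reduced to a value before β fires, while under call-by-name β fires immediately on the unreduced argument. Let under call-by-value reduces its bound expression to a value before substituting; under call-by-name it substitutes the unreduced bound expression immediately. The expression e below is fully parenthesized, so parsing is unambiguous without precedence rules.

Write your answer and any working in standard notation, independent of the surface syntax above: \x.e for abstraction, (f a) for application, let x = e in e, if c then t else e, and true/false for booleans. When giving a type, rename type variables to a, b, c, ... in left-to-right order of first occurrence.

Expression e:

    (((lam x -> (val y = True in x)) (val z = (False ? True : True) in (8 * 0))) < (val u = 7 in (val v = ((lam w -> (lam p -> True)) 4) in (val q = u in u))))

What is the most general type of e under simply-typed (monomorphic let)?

Answer: Bool

Trace:
let y : Bool
x : a
\x._ : a -> a
  unify Bool ~ Bool
  unify Bool ~ Bool
let z : Bool
  unify Int ~ Int
  unify Int ~ Int
  unify a -> a ~ Int -> b
  unify a ~ Int
  unify Int ~ b
_ _ : Int
  unify Int ~ Int
let u : Int
\p._ : d -> Bool
\w._ : c -> d -> Bool
  unify c -> d -> Bool ~ Int -> e
  unify c ~ Int
  unify d -> Bool ~ e
_ _ : d -> Bool
let v : d -> Bool
u : Int
let q : Int
u : Int
  unify Int ~ Int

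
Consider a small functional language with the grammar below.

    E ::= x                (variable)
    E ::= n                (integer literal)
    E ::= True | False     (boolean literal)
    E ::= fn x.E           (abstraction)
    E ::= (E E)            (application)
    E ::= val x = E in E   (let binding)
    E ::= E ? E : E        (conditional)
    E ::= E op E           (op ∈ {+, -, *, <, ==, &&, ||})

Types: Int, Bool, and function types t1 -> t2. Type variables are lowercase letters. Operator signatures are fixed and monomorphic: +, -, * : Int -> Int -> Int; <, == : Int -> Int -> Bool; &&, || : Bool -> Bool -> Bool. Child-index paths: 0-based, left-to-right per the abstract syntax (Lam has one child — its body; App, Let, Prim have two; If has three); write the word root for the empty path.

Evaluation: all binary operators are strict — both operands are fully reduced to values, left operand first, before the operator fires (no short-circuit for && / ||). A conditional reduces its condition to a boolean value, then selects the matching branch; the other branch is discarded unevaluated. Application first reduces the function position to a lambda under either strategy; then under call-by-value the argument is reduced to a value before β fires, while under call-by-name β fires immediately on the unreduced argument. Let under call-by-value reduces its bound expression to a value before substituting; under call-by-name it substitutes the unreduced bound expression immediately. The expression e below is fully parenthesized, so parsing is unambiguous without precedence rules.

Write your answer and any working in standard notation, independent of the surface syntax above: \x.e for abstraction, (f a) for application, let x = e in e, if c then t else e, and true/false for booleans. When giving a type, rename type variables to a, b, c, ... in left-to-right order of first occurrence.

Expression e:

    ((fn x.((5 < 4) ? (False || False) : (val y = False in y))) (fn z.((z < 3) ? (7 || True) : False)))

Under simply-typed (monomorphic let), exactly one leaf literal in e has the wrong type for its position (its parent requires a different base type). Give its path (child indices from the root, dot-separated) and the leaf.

Answer: 1.0.1.0 : 7

Derivation:
  unify Int ~ Int
  unify Int ~ Int
  unify Bool ~ Bool
  unify Bool ~ Bool
  unify Bool ~ Bool
let y : Bool
y : Bool
  unify Bool ~ Bool
\x._ : a -> Bool
z : b
  unify b ~ Int
  unify Int ~ Int
  unify Bool ~ Bool
  unify Int ~ Bool
  FAIL: mismatch Int ~ Bool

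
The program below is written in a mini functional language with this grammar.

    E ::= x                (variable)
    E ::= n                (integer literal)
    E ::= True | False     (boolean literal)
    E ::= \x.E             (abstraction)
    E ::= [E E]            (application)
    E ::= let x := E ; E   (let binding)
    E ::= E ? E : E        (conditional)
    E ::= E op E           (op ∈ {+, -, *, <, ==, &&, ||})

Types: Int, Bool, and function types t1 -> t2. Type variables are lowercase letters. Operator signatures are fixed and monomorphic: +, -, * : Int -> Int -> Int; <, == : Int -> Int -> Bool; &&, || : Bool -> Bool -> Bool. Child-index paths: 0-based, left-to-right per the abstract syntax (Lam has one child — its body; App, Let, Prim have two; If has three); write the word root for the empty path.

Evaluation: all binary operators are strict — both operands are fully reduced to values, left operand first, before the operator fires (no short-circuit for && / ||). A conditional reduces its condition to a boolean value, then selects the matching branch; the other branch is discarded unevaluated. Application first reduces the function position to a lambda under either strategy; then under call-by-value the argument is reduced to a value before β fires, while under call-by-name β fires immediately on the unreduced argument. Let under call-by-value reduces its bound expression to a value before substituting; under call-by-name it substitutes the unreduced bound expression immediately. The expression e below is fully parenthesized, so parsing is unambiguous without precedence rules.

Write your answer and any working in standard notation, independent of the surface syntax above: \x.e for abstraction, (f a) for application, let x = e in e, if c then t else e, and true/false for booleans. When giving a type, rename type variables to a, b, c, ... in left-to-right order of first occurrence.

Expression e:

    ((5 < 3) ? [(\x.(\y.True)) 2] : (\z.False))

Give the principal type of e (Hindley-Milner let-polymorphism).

Trace:
  unify Int ~ Int
  unify Int ~ Int
  unify Bool ~ Bool
\y._ : b -> Bool
\x._ : a -> b -> Bool
  unify a -> b -> Bool ~ Int -> c
  unify a ~ Int
  unify b -> Bool ~ c
_ _ : b -> Bool
\z._ : d -> Bool
  unify b -> Bool ~ d -> Bool
  unify b ~ d
  unify Bool ~ Bool

Answer: a -> Bool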